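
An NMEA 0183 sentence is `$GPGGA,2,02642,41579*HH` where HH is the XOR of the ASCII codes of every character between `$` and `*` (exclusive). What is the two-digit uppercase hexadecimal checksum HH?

44

XOR the ASCII codes of the payload characters:
  'G' = 0x47 → acc = 0x47
  'P' = 0x50 → acc = 0x17
  'G' = 0x47 → acc = 0x50
  'G' = 0x47 → acc = 0x17
  'A' = 0x41 → acc = 0x56
  ',' = 0x2C → acc = 0x7A
  '2' = 0x32 → acc = 0x48
  ',' = 0x2C → acc = 0x64
  '0' = 0x30 → acc = 0x54
  '2' = 0x32 → acc = 0x66
  '6' = 0x36 → acc = 0x50
  '4' = 0x34 → acc = 0x64
  '2' = 0x32 → acc = 0x56
  ',' = 0x2C → acc = 0x7A
  '4' = 0x34 → acc = 0x4E
  '1' = 0x31 → acc = 0x7F
  '5' = 0x35 → acc = 0x4A
  '7' = 0x37 → acc = 0x7D
  '9' = 0x39 → acc = 0x44
Checksum = 0x44.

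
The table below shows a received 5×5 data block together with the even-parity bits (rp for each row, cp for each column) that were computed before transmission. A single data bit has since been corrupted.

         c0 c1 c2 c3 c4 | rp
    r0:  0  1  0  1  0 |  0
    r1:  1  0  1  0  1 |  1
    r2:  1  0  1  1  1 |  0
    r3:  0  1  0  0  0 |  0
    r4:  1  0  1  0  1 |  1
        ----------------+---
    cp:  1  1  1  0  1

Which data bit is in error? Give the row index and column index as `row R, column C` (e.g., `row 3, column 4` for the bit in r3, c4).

row 3, column 1

Recompute each row's even parity and compare to rp:
  r0: data parity 0, sent rp 0 → ok
  r1: data parity 1, sent rp 1 → ok
  r2: data parity 0, sent rp 0 → ok
  r3: data parity 1, sent rp 0 → mismatch
  r4: data parity 1, sent rp 1 → ok
Recompute each column's even parity and compare to cp:
  c0: data parity 1, sent cp 1 → ok
  c1: data parity 0, sent cp 1 → mismatch
  c2: data parity 1, sent cp 1 → ok
  c3: data parity 0, sent cp 0 → ok
  c4: data parity 1, sent cp 1 → ok
Exactly one row (r3) and one column (c1) fail → the flipped bit is at their intersection.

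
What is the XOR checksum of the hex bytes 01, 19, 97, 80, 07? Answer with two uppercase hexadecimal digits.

08

XOR the bytes together:
  start with 0x01
  0x01 ⊕ 0x19 = 0x18
  0x18 ⊕ 0x97 = 0x8F
  0x8F ⊕ 0x80 = 0x0F
  0x0F ⊕ 0x07 = 0x08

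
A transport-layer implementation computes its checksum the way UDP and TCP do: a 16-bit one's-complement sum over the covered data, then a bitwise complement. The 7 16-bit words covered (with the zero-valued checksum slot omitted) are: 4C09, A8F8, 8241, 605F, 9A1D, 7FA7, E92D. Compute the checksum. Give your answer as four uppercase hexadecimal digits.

256A

One's-complement addition (fold any carry out of bit 15 back into bit 0):
  0x4C09 + 0xA8F8 = 0x0F501
  0xF501 + 0x8241 = 0x17742 → wrap carry → 0x7743
  0x7743 + 0x605F = 0x0D7A2
  0xD7A2 + 0x9A1D = 0x171BF → wrap carry → 0x71C0
  0x71C0 + 0x7FA7 = 0x0F167
  0xF167 + 0xE92D = 0x1DA94 → wrap carry → 0xDA95
One's-complement sum = 0xDA95.
Checksum = ~0xDA95 & 0xFFFF = 0x256A.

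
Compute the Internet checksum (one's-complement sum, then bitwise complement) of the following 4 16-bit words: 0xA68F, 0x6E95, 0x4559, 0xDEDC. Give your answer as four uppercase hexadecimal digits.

C6A4

One's-complement addition (fold any carry out of bit 15 back into bit 0):
  0xA68F + 0x6E95 = 0x11524 → wrap carry → 0x1525
  0x1525 + 0x4559 = 0x05A7E
  0x5A7E + 0xDEDC = 0x1395A → wrap carry → 0x395B
One's-complement sum = 0x395B.
Checksum = ~0x395B & 0xFFFF = 0xC6A4.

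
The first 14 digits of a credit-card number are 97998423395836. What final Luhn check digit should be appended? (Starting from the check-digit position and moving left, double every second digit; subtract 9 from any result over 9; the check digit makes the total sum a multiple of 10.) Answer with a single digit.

4

Partial digits right→left: 6 3 8 5 9 3 3 2 4 8 9 9 7 9
Double every second digit counting from the check-digit position (so the 1st, 3rd, 5th, ... of the partial from the right).
  doubled (with −9 where >9): 3 7 9 6 8 9 5 → sum 47
  kept as-is: 3 5 3 2 8 9 9 → sum 39
Total = 47 + 39 = 86.
Check digit = (10 − (86 mod 10)) mod 10 = 4.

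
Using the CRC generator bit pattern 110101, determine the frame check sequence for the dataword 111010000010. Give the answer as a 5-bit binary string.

Append 5 zeros: 11101000001000000. Divide by 110101 (XOR where the leading bit is 1):
  pos 0: 111010 XOR 110101 = 001111
  pos 2: 111100 XOR 110101 = 001001
  pos 4: 100100 XOR 110101 = 010001
  pos 5: 100011 XOR 110101 = 010110
  pos 6: 101100 XOR 110101 = 011001
  pos 7: 110010 XOR 110101 = 000111
  pos 10: 111000 XOR 110101 = 001101
Remainder (last 5 bits) = 11010. This is the CRC / FCS.

11010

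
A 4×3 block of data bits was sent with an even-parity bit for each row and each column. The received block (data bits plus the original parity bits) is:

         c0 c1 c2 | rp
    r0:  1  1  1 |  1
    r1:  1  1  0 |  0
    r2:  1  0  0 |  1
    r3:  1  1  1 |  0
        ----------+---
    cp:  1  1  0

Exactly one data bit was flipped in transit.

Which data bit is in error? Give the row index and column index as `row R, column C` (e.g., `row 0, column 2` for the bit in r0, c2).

row 3, column 0

Recompute each row's even parity and compare to rp:
  r0: data parity 1, sent rp 1 → ok
  r1: data parity 0, sent rp 0 → ok
  r2: data parity 1, sent rp 1 → ok
  r3: data parity 1, sent rp 0 → mismatch
Recompute each column's even parity and compare to cp:
  c0: data parity 0, sent cp 1 → mismatch
  c1: data parity 1, sent cp 1 → ok
  c2: data parity 0, sent cp 0 → ok
Exactly one row (r3) and one column (c0) fail → the flipped bit is at their intersection.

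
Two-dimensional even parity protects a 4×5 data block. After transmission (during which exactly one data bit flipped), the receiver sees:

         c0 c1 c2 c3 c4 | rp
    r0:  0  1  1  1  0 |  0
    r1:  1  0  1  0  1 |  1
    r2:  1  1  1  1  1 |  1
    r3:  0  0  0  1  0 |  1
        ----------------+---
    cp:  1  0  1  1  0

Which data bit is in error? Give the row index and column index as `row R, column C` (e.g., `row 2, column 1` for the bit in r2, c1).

Recompute each row's even parity and compare to rp:
  r0: data parity 1, sent rp 0 → mismatch
  r1: data parity 1, sent rp 1 → ok
  r2: data parity 1, sent rp 1 → ok
  r3: data parity 1, sent rp 1 → ok
Recompute each column's even parity and compare to cp:
  c0: data parity 0, sent cp 1 → mismatch
  c1: data parity 0, sent cp 0 → ok
  c2: data parity 1, sent cp 1 → ok
  c3: data parity 1, sent cp 1 → ok
  c4: data parity 0, sent cp 0 → ok
Exactly one row (r0) and one column (c0) fail → the flipped bit is at their intersection.

row 0, column 0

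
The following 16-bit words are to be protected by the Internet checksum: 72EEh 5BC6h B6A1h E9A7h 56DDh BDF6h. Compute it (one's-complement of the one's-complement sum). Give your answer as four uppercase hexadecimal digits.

One's-complement addition (fold any carry out of bit 15 back into bit 0):
  0x72EE + 0x5BC6 = 0x0CEB4
  0xCEB4 + 0xB6A1 = 0x18555 → wrap carry → 0x8556
  0x8556 + 0xE9A7 = 0x16EFD → wrap carry → 0x6EFE
  0x6EFE + 0x56DD = 0x0C5DB
  0xC5DB + 0xBDF6 = 0x183D1 → wrap carry → 0x83D2
One's-complement sum = 0x83D2.
Checksum = ~0x83D2 & 0xFFFF = 0x7C2D.

7C2D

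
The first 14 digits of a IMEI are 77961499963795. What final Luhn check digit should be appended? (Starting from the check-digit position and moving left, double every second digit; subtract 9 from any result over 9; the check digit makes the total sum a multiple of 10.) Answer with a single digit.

Partial digits right→left: 5 9 7 3 6 9 9 9 4 1 6 9 7 7
Double every second digit counting from the check-digit position (so the 1st, 3rd, 5th, ... of the partial from the right).
  doubled (with −9 where >9): 1 5 3 9 8 3 5 → sum 34
  kept as-is: 9 3 9 9 1 9 7 → sum 47
Total = 34 + 47 = 81.
Check digit = (10 − (81 mod 10)) mod 10 = 9.

9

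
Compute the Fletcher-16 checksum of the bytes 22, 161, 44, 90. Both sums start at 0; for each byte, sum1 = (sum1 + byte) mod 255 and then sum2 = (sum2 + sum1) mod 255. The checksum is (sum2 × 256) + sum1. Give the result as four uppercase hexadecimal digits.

EF3E

Running sums (mod 255):
  after byte 0 (22): sum1=22, sum2=22
  after byte 1 (161): sum1=183, sum2=205
  after byte 2 (44): sum1=227, sum2=177
  after byte 3 (90): sum1=62, sum2=239
Checksum = sum2·256 + sum1 = 239·256 + 62 = 61246 = 0xEF3E.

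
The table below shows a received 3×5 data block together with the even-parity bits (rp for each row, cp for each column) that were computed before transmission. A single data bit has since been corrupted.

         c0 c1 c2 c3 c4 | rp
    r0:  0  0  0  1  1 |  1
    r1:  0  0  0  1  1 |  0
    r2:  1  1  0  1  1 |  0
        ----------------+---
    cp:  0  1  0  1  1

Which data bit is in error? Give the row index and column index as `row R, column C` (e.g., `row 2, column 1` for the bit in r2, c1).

Recompute each row's even parity and compare to rp:
  r0: data parity 0, sent rp 1 → mismatch
  r1: data parity 0, sent rp 0 → ok
  r2: data parity 0, sent rp 0 → ok
Recompute each column's even parity and compare to cp:
  c0: data parity 1, sent cp 0 → mismatch
  c1: data parity 1, sent cp 1 → ok
  c2: data parity 0, sent cp 0 → ok
  c3: data parity 1, sent cp 1 → ok
  c4: data parity 1, sent cp 1 → ok
Exactly one row (r0) and one column (c0) fail → the flipped bit is at their intersection.

row 0, column 0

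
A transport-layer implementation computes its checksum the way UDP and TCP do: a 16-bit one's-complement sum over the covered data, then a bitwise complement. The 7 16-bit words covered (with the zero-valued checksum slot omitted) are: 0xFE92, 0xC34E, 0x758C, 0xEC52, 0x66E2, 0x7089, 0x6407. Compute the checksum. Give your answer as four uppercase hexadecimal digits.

One's-complement addition (fold any carry out of bit 15 back into bit 0):
  0xFE92 + 0xC34E = 0x1C1E0 → wrap carry → 0xC1E1
  0xC1E1 + 0x758C = 0x1376D → wrap carry → 0x376E
  0x376E + 0xEC52 = 0x123C0 → wrap carry → 0x23C1
  0x23C1 + 0x66E2 = 0x08AA3
  0x8AA3 + 0x7089 = 0x0FB2C
  0xFB2C + 0x6407 = 0x15F33 → wrap carry → 0x5F34
One's-complement sum = 0x5F34.
Checksum = ~0x5F34 & 0xFFFF = 0xA0CB.

A0CB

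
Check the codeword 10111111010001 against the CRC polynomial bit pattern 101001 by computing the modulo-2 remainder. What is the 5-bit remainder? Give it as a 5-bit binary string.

00000

Modulo-2 division of 10111111010001 by 101001:
  pos 0: 101111 XOR 101001 = 000110
  pos 3: 110110 XOR 101001 = 011111
  pos 4: 111111 XOR 101001 = 010110
  pos 5: 101100 XOR 101001 = 000101
  pos 8: 101001 XOR 101001 = 000000
Remainder = 00000 (zero — the frame passes the CRC check).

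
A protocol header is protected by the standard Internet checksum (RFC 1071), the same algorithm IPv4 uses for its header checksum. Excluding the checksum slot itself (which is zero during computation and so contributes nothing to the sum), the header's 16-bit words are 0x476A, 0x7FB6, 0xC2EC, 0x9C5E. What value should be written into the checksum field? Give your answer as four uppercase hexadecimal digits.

D993

One's-complement addition (fold any carry out of bit 15 back into bit 0):
  0x476A + 0x7FB6 = 0x0C720
  0xC720 + 0xC2EC = 0x18A0C → wrap carry → 0x8A0D
  0x8A0D + 0x9C5E = 0x1266B → wrap carry → 0x266C
One's-complement sum = 0x266C.
Checksum = ~0x266C & 0xFFFF = 0xD993.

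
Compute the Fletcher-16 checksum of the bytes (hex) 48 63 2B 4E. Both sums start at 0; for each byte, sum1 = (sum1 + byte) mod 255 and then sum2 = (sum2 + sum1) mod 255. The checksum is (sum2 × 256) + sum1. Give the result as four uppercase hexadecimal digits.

EF25

Running sums (mod 255):
  after byte 0 (48): sum1=72, sum2=72
  after byte 1 (63): sum1=171, sum2=243
  after byte 2 (2B): sum1=214, sum2=202
  after byte 3 (4E): sum1=37, sum2=239
Checksum = sum2·256 + sum1 = 239·256 + 37 = 61221 = 0xEF25.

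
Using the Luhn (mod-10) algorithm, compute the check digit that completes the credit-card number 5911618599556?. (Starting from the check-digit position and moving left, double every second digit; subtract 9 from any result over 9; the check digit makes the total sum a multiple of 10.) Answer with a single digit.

4

Partial digits right→left: 6 5 5 9 9 5 8 1 6 1 1 9 5
Double every second digit counting from the check-digit position (so the 1st, 3rd, 5th, ... of the partial from the right).
  doubled (with −9 where >9): 3 1 9 7 3 2 1 → sum 26
  kept as-is: 5 9 5 1 1 9 → sum 30
Total = 26 + 30 = 56.
Check digit = (10 − (56 mod 10)) mod 10 = 4.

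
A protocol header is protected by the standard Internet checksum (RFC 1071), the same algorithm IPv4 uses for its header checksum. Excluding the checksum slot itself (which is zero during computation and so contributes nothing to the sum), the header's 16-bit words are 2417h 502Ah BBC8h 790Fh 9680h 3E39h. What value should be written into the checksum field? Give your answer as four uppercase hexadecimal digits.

822C

One's-complement addition (fold any carry out of bit 15 back into bit 0):
  0x2417 + 0x502A = 0x07441
  0x7441 + 0xBBC8 = 0x13009 → wrap carry → 0x300A
  0x300A + 0x790F = 0x0A919
  0xA919 + 0x9680 = 0x13F99 → wrap carry → 0x3F9A
  0x3F9A + 0x3E39 = 0x07DD3
One's-complement sum = 0x7DD3.
Checksum = ~0x7DD3 & 0xFFFF = 0x822C.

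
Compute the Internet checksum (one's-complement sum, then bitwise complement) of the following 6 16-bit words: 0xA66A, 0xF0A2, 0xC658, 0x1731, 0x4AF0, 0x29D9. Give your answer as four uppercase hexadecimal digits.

One's-complement addition (fold any carry out of bit 15 back into bit 0):
  0xA66A + 0xF0A2 = 0x1970C → wrap carry → 0x970D
  0x970D + 0xC658 = 0x15D65 → wrap carry → 0x5D66
  0x5D66 + 0x1731 = 0x07497
  0x7497 + 0x4AF0 = 0x0BF87
  0xBF87 + 0x29D9 = 0x0E960
One's-complement sum = 0xE960.
Checksum = ~0xE960 & 0xFFFF = 0x169F.

169F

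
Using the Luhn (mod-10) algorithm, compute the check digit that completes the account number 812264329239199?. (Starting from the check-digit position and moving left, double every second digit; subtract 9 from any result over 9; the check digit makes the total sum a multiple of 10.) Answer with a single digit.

Partial digits right→left: 9 9 1 9 3 2 9 2 3 4 6 2 2 1 8
Double every second digit counting from the check-digit position (so the 1st, 3rd, 5th, ... of the partial from the right).
  doubled (with −9 where >9): 9 2 6 9 6 3 4 7 → sum 46
  kept as-is: 9 9 2 2 4 2 1 → sum 29
Total = 46 + 29 = 75.
Check digit = (10 − (75 mod 10)) mod 10 = 5.

5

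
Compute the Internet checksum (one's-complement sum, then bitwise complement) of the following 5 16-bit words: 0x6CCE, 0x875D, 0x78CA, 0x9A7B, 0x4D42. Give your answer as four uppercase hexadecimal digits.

One's-complement addition (fold any carry out of bit 15 back into bit 0):
  0x6CCE + 0x875D = 0x0F42B
  0xF42B + 0x78CA = 0x16CF5 → wrap carry → 0x6CF6
  0x6CF6 + 0x9A7B = 0x10771 → wrap carry → 0x0772
  0x0772 + 0x4D42 = 0x054B4
One's-complement sum = 0x54B4.
Checksum = ~0x54B4 & 0xFFFF = 0xAB4B.

AB4B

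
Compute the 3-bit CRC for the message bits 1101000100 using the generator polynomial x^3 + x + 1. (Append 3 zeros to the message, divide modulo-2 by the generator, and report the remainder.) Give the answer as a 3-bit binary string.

Append 3 zeros: 1101000100000. Divide by 1011 (XOR where the leading bit is 1):
  pos 0: 1101 XOR 1011 = 0110
  pos 1: 1100 XOR 1011 = 0111
  pos 2: 1110 XOR 1011 = 0101
  pos 3: 1010 XOR 1011 = 0001
  pos 6: 1100 XOR 1011 = 0111
  pos 7: 1110 XOR 1011 = 0101
  pos 8: 1010 XOR 1011 = 0001
Remainder (last 3 bits) = 010. This is the CRC / FCS.

010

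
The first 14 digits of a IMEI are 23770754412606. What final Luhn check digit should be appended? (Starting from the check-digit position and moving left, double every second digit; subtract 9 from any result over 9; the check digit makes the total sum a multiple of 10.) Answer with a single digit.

8

Partial digits right→left: 6 0 6 2 1 4 4 5 7 0 7 7 3 2
Double every second digit counting from the check-digit position (so the 1st, 3rd, 5th, ... of the partial from the right).
  doubled (with −9 where >9): 3 3 2 8 5 5 6 → sum 32
  kept as-is: 0 2 4 5 0 7 2 → sum 20
Total = 32 + 20 = 52.
Check digit = (10 − (52 mod 10)) mod 10 = 8.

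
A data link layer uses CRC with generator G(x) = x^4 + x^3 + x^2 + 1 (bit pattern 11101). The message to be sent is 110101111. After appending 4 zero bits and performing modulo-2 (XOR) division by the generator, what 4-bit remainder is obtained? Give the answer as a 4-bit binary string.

1011

Append 4 zeros: 1101011110000. Divide by 11101 (XOR where the leading bit is 1):
  pos 0: 11010 XOR 11101 = 00111
  pos 2: 11111 XOR 11101 = 00010
  pos 5: 10110 XOR 11101 = 01011
  pos 6: 10110 XOR 11101 = 01011
  pos 7: 10110 XOR 11101 = 01011
  pos 8: 10110 XOR 11101 = 01011
Remainder (last 4 bits) = 1011. This is the CRC / FCS.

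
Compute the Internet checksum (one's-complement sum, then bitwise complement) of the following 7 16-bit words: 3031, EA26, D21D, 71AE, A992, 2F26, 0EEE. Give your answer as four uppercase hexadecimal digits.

One's-complement addition (fold any carry out of bit 15 back into bit 0):
  0x3031 + 0xEA26 = 0x11A57 → wrap carry → 0x1A58
  0x1A58 + 0xD21D = 0x0EC75
  0xEC75 + 0x71AE = 0x15E23 → wrap carry → 0x5E24
  0x5E24 + 0xA992 = 0x107B6 → wrap carry → 0x07B7
  0x07B7 + 0x2F26 = 0x036DD
  0x36DD + 0x0EEE = 0x045CB
One's-complement sum = 0x45CB.
Checksum = ~0x45CB & 0xFFFF = 0xBA34.

BA34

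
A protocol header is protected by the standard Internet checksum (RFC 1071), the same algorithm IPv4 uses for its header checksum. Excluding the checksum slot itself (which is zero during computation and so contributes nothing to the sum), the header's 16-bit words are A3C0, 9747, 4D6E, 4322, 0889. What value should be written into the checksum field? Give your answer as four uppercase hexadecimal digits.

2BDE

One's-complement addition (fold any carry out of bit 15 back into bit 0):
  0xA3C0 + 0x9747 = 0x13B07 → wrap carry → 0x3B08
  0x3B08 + 0x4D6E = 0x08876
  0x8876 + 0x4322 = 0x0CB98
  0xCB98 + 0x0889 = 0x0D421
One's-complement sum = 0xD421.
Checksum = ~0xD421 & 0xFFFF = 0x2BDE.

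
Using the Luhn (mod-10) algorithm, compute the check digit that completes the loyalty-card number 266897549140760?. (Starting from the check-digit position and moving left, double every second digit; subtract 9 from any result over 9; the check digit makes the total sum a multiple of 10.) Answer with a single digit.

Partial digits right→left: 0 6 7 0 4 1 9 4 5 7 9 8 6 6 2
Double every second digit counting from the check-digit position (so the 1st, 3rd, 5th, ... of the partial from the right).
  doubled (with −9 where >9): 0 5 8 9 1 9 3 4 → sum 39
  kept as-is: 6 0 1 4 7 8 6 → sum 32
Total = 39 + 32 = 71.
Check digit = (10 − (71 mod 10)) mod 10 = 9.

9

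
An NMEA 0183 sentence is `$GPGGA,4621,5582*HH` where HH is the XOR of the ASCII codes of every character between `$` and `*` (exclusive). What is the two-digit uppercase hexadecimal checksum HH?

5D

XOR the ASCII codes of the payload characters:
  'G' = 0x47 → acc = 0x47
  'P' = 0x50 → acc = 0x17
  'G' = 0x47 → acc = 0x50
  'G' = 0x47 → acc = 0x17
  'A' = 0x41 → acc = 0x56
  ',' = 0x2C → acc = 0x7A
  '4' = 0x34 → acc = 0x4E
  '6' = 0x36 → acc = 0x78
  '2' = 0x32 → acc = 0x4A
  '1' = 0x31 → acc = 0x7B
  ',' = 0x2C → acc = 0x57
  '5' = 0x35 → acc = 0x62
  '5' = 0x35 → acc = 0x57
  '8' = 0x38 → acc = 0x6F
  '2' = 0x32 → acc = 0x5D
Checksum = 0x5D.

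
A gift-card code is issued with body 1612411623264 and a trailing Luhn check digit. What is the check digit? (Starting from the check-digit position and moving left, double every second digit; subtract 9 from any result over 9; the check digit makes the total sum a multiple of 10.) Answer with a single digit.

6

Partial digits right→left: 4 6 2 3 2 6 1 1 4 2 1 6 1
Double every second digit counting from the check-digit position (so the 1st, 3rd, 5th, ... of the partial from the right).
  doubled (with −9 where >9): 8 4 4 2 8 2 2 → sum 30
  kept as-is: 6 3 6 1 2 6 → sum 24
Total = 30 + 24 = 54.
Check digit = (10 − (54 mod 10)) mod 10 = 6.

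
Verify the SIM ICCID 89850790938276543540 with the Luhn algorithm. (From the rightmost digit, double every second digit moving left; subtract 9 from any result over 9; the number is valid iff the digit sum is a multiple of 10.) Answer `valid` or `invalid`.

valid

From the right, keep odd positions and double even positions (subtract 9 from any doubled value over 9):
  doubled (positions 2,4,...): 8 6 1 5 7 9 9 0 7 7 → sum 59
  kept (positions 1,3,...): 0 5 4 6 2 3 0 7 5 9 → sum 41
Total = 100.
100 mod 10 = 0, so the number is valid.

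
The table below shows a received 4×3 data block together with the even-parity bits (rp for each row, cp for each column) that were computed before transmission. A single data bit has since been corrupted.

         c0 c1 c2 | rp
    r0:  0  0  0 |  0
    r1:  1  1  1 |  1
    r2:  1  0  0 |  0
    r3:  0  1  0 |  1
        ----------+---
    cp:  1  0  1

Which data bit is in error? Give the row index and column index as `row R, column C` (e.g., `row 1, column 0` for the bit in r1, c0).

row 2, column 0

Recompute each row's even parity and compare to rp:
  r0: data parity 0, sent rp 0 → ok
  r1: data parity 1, sent rp 1 → ok
  r2: data parity 1, sent rp 0 → mismatch
  r3: data parity 1, sent rp 1 → ok
Recompute each column's even parity and compare to cp:
  c0: data parity 0, sent cp 1 → mismatch
  c1: data parity 0, sent cp 0 → ok
  c2: data parity 1, sent cp 1 → ok
Exactly one row (r2) and one column (c0) fail → the flipped bit is at their intersection.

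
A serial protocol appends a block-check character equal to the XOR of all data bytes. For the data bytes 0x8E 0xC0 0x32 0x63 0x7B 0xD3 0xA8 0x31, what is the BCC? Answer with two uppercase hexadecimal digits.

2E

XOR the bytes together:
  start with 0x8E
  0x8E ⊕ 0xC0 = 0x4E
  0x4E ⊕ 0x32 = 0x7C
  0x7C ⊕ 0x63 = 0x1F
  0x1F ⊕ 0x7B = 0x64
  0x64 ⊕ 0xD3 = 0xB7
  0xB7 ⊕ 0xA8 = 0x1F
  0x1F ⊕ 0x31 = 0x2E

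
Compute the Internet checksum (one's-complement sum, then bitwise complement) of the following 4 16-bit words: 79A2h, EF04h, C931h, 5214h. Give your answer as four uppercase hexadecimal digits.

7C12

One's-complement addition (fold any carry out of bit 15 back into bit 0):
  0x79A2 + 0xEF04 = 0x168A6 → wrap carry → 0x68A7
  0x68A7 + 0xC931 = 0x131D8 → wrap carry → 0x31D9
  0x31D9 + 0x5214 = 0x083ED
One's-complement sum = 0x83ED.
Checksum = ~0x83ED & 0xFFFF = 0x7C12.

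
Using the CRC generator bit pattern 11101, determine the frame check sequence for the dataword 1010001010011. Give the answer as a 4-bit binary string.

0101

Append 4 zeros: 10100010100110000. Divide by 11101 (XOR where the leading bit is 1):
  pos 0: 10100 XOR 11101 = 01001
  pos 1: 10010 XOR 11101 = 01111
  pos 2: 11111 XOR 11101 = 00010
  pos 5: 10010 XOR 11101 = 01111
  pos 6: 11110 XOR 11101 = 00011
  pos 9: 11110 XOR 11101 = 00011
  pos 12: 11000 XOR 11101 = 00101
Remainder (last 4 bits) = 0101. This is the CRC / FCS.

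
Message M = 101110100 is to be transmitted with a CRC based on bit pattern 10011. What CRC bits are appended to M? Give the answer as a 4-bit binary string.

1011

Append 4 zeros: 1011101000000. Divide by 10011 (XOR where the leading bit is 1):
  pos 0: 10111 XOR 10011 = 00100
  pos 2: 10001 XOR 10011 = 00010
  pos 5: 10000 XOR 10011 = 00011
  pos 8: 11000 XOR 10011 = 01011
Remainder (last 4 bits) = 1011. This is the CRC / FCS.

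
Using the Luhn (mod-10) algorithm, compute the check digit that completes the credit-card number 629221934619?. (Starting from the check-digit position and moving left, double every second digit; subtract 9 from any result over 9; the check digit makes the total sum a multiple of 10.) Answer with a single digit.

1

Partial digits right→left: 9 1 6 4 3 9 1 2 2 9 2 6
Double every second digit counting from the check-digit position (so the 1st, 3rd, 5th, ... of the partial from the right).
  doubled (with −9 where >9): 9 3 6 2 4 4 → sum 28
  kept as-is: 1 4 9 2 9 6 → sum 31
Total = 28 + 31 = 59.
Check digit = (10 − (59 mod 10)) mod 10 = 1.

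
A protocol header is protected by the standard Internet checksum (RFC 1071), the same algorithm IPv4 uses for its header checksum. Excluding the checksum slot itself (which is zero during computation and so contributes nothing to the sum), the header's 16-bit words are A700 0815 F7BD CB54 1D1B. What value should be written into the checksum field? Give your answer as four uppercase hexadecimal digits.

70BC

One's-complement addition (fold any carry out of bit 15 back into bit 0):
  0xA700 + 0x0815 = 0x0AF15
  0xAF15 + 0xF7BD = 0x1A6D2 → wrap carry → 0xA6D3
  0xA6D3 + 0xCB54 = 0x17227 → wrap carry → 0x7228
  0x7228 + 0x1D1B = 0x08F43
One's-complement sum = 0x8F43.
Checksum = ~0x8F43 & 0xFFFF = 0x70BC.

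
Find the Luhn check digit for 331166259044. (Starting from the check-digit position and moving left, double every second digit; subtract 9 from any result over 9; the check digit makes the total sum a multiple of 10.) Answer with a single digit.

5

Partial digits right→left: 4 4 0 9 5 2 6 6 1 1 3 3
Double every second digit counting from the check-digit position (so the 1st, 3rd, 5th, ... of the partial from the right).
  doubled (with −9 where >9): 8 0 1 3 2 6 → sum 20
  kept as-is: 4 9 2 6 1 3 → sum 25
Total = 20 + 25 = 45.
Check digit = (10 − (45 mod 10)) mod 10 = 5.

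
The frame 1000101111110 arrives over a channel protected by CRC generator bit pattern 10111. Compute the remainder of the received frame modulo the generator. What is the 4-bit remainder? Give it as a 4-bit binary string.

Modulo-2 division of 1000101111110 by 10111:
  pos 0: 10001 XOR 10111 = 00110
  pos 2: 11001 XOR 10111 = 01110
  pos 3: 11101 XOR 10111 = 01010
  pos 4: 10101 XOR 10111 = 00010
  pos 7: 10111 XOR 10111 = 00000
Remainder = 0000 (zero — the frame passes the CRC check).

0000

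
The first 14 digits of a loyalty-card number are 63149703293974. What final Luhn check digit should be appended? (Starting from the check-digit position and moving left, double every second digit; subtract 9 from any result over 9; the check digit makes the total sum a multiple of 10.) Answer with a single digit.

1

Partial digits right→left: 4 7 9 3 9 2 3 0 7 9 4 1 3 6
Double every second digit counting from the check-digit position (so the 1st, 3rd, 5th, ... of the partial from the right).
  doubled (with −9 where >9): 8 9 9 6 5 8 6 → sum 51
  kept as-is: 7 3 2 0 9 1 6 → sum 28
Total = 51 + 28 = 79.
Check digit = (10 − (79 mod 10)) mod 10 = 1.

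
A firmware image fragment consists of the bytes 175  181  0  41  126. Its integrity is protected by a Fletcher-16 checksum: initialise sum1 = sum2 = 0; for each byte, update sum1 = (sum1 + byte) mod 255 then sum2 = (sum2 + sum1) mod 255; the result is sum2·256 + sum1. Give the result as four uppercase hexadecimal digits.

160D

Running sums (mod 255):
  after byte 0 (175): sum1=175, sum2=175
  after byte 1 (181): sum1=101, sum2=21
  after byte 2 (0): sum1=101, sum2=122
  after byte 3 (41): sum1=142, sum2=9
  after byte 4 (126): sum1=13, sum2=22
Checksum = sum2·256 + sum1 = 22·256 + 13 = 5645 = 0x160D.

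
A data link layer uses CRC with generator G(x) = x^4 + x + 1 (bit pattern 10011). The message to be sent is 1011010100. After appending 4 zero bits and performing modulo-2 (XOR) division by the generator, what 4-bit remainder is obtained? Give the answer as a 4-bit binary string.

1101

Append 4 zeros: 10110101000000. Divide by 10011 (XOR where the leading bit is 1):
  pos 0: 10110 XOR 10011 = 00101
  pos 2: 10110 XOR 10011 = 00101
  pos 4: 10110 XOR 10011 = 00101
  pos 6: 10100 XOR 10011 = 00111
  pos 8: 11100 XOR 10011 = 01111
  pos 9: 11110 XOR 10011 = 01101
Remainder (last 4 bits) = 1101. This is the CRC / FCS.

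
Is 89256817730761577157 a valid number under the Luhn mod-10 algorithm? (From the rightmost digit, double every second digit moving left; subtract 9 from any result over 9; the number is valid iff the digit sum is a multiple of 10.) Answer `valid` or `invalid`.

invalid

From the right, keep odd positions and double even positions (subtract 9 from any doubled value over 9):
  doubled (positions 2,4,...): 1 5 1 3 0 5 2 3 4 7 → sum 31
  kept (positions 1,3,...): 7 1 7 1 7 3 7 8 5 9 → sum 55
Total = 86.
86 mod 10 = 6, so the number is invalid.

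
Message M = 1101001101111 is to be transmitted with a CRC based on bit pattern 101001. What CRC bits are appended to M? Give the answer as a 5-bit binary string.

00111

Append 5 zeros: 110100110111100000. Divide by 101001 (XOR where the leading bit is 1):
  pos 0: 110100 XOR 101001 = 011101
  pos 1: 111011 XOR 101001 = 010010
  pos 2: 100101 XOR 101001 = 001100
  pos 4: 110001 XOR 101001 = 011000
  pos 5: 110001 XOR 101001 = 011000
  pos 6: 110001 XOR 101001 = 011000
  pos 7: 110001 XOR 101001 = 011000
  pos 8: 110000 XOR 101001 = 011001
  pos 9: 110010 XOR 101001 = 011011
  pos 10: 110110 XOR 101001 = 011111
  pos 11: 111110 XOR 101001 = 010111
  pos 12: 101110 XOR 101001 = 000111
Remainder (last 5 bits) = 00111. This is the CRC / FCS.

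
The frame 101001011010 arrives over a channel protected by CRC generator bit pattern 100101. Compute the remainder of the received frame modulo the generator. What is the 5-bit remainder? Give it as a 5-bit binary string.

Modulo-2 division of 101001011010 by 100101:
  pos 0: 101001 XOR 100101 = 001100
  pos 2: 110001 XOR 100101 = 010100
  pos 3: 101001 XOR 100101 = 001100
  pos 5: 110001 XOR 100101 = 010100
  pos 6: 101000 XOR 100101 = 001101
Remainder = 01101 (nonzero — an error is detected).

01101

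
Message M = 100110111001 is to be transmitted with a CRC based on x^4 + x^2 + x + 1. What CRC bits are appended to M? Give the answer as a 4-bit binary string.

1011

Append 4 zeros: 1001101110010000. Divide by 10111 (XOR where the leading bit is 1):
  pos 0: 10011 XOR 10111 = 00100
  pos 2: 10001 XOR 10111 = 00110
  pos 4: 11011 XOR 10111 = 01100
  pos 5: 11000 XOR 10111 = 01111
  pos 6: 11110 XOR 10111 = 01001
  pos 7: 10011 XOR 10111 = 00100
  pos 9: 10000 XOR 10111 = 00111
  pos 11: 11100 XOR 10111 = 01011
Remainder (last 4 bits) = 1011. This is the CRC / FCS.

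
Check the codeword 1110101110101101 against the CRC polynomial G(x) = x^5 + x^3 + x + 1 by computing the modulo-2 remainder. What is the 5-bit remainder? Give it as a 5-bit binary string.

Modulo-2 division of 1110101110101101 by 101011:
  pos 0: 111010 XOR 101011 = 010001
  pos 1: 100011 XOR 101011 = 001000
  pos 3: 100011 XOR 101011 = 001000
  pos 5: 100001 XOR 101011 = 001010
  pos 7: 101001 XOR 101011 = 000010
Remainder = 10101 (nonzero — an error is detected).

10101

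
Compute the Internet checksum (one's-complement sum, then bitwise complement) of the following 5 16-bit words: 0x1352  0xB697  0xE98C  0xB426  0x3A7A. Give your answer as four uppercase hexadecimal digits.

One's-complement addition (fold any carry out of bit 15 back into bit 0):
  0x1352 + 0xB697 = 0x0C9E9
  0xC9E9 + 0xE98C = 0x1B375 → wrap carry → 0xB376
  0xB376 + 0xB426 = 0x1679C → wrap carry → 0x679D
  0x679D + 0x3A7A = 0x0A217
One's-complement sum = 0xA217.
Checksum = ~0xA217 & 0xFFFF = 0x5DE8.

5DE8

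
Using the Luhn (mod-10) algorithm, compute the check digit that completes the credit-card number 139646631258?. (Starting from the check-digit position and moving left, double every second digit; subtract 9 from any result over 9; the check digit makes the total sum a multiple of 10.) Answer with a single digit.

Partial digits right→left: 8 5 2 1 3 6 6 4 6 9 3 1
Double every second digit counting from the check-digit position (so the 1st, 3rd, 5th, ... of the partial from the right).
  doubled (with −9 where >9): 7 4 6 3 3 6 → sum 29
  kept as-is: 5 1 6 4 9 1 → sum 26
Total = 29 + 26 = 55.
Check digit = (10 − (55 mod 10)) mod 10 = 5.

5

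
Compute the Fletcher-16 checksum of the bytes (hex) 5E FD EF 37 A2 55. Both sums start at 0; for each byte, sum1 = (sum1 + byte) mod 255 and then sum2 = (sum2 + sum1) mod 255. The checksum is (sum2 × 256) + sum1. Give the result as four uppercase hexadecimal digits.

Running sums (mod 255):
  after byte 0 (5E): sum1=94, sum2=94
  after byte 1 (FD): sum1=92, sum2=186
  after byte 2 (EF): sum1=76, sum2=7
  after byte 3 (37): sum1=131, sum2=138
  after byte 4 (A2): sum1=38, sum2=176
  after byte 5 (55): sum1=123, sum2=44
Checksum = sum2·256 + sum1 = 44·256 + 123 = 11387 = 0x2C7B.

2C7B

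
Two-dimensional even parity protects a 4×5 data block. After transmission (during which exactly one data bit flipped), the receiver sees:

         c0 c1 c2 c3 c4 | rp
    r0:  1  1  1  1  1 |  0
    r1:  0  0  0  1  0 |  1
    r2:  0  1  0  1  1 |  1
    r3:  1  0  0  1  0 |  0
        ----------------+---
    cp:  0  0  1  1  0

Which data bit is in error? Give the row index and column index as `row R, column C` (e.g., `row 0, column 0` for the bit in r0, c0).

Recompute each row's even parity and compare to rp:
  r0: data parity 1, sent rp 0 → mismatch
  r1: data parity 1, sent rp 1 → ok
  r2: data parity 1, sent rp 1 → ok
  r3: data parity 0, sent rp 0 → ok
Recompute each column's even parity and compare to cp:
  c0: data parity 0, sent cp 0 → ok
  c1: data parity 0, sent cp 0 → ok
  c2: data parity 1, sent cp 1 → ok
  c3: data parity 0, sent cp 1 → mismatch
  c4: data parity 0, sent cp 0 → ok
Exactly one row (r0) and one column (c3) fail → the flipped bit is at their intersection.

row 0, column 3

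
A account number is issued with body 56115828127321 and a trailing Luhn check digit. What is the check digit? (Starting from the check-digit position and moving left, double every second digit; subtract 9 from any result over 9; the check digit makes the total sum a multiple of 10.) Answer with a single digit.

Partial digits right→left: 1 2 3 7 2 1 8 2 8 5 1 1 6 5
Double every second digit counting from the check-digit position (so the 1st, 3rd, 5th, ... of the partial from the right).
  doubled (with −9 where >9): 2 6 4 7 7 2 3 → sum 31
  kept as-is: 2 7 1 2 5 1 5 → sum 23
Total = 31 + 23 = 54.
Check digit = (10 − (54 mod 10)) mod 10 = 6.

6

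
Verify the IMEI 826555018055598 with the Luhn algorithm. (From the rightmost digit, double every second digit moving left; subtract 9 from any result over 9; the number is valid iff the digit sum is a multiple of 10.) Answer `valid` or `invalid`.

From the right, keep odd positions and double even positions (subtract 9 from any doubled value over 9):
  doubled (positions 2,4,...): 9 1 0 2 1 1 4 → sum 18
  kept (positions 1,3,...): 8 5 5 8 0 5 6 8 → sum 45
Total = 63.
63 mod 10 = 3, so the number is invalid.

invalid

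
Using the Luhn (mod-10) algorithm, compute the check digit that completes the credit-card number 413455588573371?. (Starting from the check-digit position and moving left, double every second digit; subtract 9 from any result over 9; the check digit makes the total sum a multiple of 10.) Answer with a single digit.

Partial digits right→left: 1 7 3 3 7 5 8 8 5 5 5 4 3 1 4
Double every second digit counting from the check-digit position (so the 1st, 3rd, 5th, ... of the partial from the right).
  doubled (with −9 where >9): 2 6 5 7 1 1 6 8 → sum 36
  kept as-is: 7 3 5 8 5 4 1 → sum 33
Total = 36 + 33 = 69.
Check digit = (10 − (69 mod 10)) mod 10 = 1.

1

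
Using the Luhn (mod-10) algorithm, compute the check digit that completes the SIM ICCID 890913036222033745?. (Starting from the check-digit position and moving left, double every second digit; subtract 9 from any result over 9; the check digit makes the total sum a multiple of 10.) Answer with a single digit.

6

Partial digits right→left: 5 4 7 3 3 0 2 2 2 6 3 0 3 1 9 0 9 8
Double every second digit counting from the check-digit position (so the 1st, 3rd, 5th, ... of the partial from the right).
  doubled (with −9 where >9): 1 5 6 4 4 6 6 9 9 → sum 50
  kept as-is: 4 3 0 2 6 0 1 0 8 → sum 24
Total = 50 + 24 = 74.
Check digit = (10 − (74 mod 10)) mod 10 = 6.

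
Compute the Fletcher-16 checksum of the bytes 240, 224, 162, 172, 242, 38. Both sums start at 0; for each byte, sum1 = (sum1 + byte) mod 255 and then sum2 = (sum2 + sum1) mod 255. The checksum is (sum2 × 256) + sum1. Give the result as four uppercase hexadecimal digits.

Running sums (mod 255):
  after byte 0 (240): sum1=240, sum2=240
  after byte 1 (224): sum1=209, sum2=194
  after byte 2 (162): sum1=116, sum2=55
  after byte 3 (172): sum1=33, sum2=88
  after byte 4 (242): sum1=20, sum2=108
  after byte 5 (38): sum1=58, sum2=166
Checksum = sum2·256 + sum1 = 166·256 + 58 = 42554 = 0xA63A.

A63A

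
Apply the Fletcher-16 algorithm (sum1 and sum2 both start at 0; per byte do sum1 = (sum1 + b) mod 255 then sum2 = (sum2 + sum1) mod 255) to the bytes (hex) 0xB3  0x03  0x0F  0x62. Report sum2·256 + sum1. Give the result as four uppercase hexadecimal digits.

Running sums (mod 255):
  after byte 0 (0xB3): sum1=179, sum2=179
  after byte 1 (0x03): sum1=182, sum2=106
  after byte 2 (0x0F): sum1=197, sum2=48
  after byte 3 (0x62): sum1=40, sum2=88
Checksum = sum2·256 + sum1 = 88·256 + 40 = 22568 = 0x5828.

5828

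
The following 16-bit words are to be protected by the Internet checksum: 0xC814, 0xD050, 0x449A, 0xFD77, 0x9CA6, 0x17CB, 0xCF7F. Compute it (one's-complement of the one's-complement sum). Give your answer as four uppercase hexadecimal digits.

A196

One's-complement addition (fold any carry out of bit 15 back into bit 0):
  0xC814 + 0xD050 = 0x19864 → wrap carry → 0x9865
  0x9865 + 0x449A = 0x0DCFF
  0xDCFF + 0xFD77 = 0x1DA76 → wrap carry → 0xDA77
  0xDA77 + 0x9CA6 = 0x1771D → wrap carry → 0x771E
  0x771E + 0x17CB = 0x08EE9
  0x8EE9 + 0xCF7F = 0x15E68 → wrap carry → 0x5E69
One's-complement sum = 0x5E69.
Checksum = ~0x5E69 & 0xFFFF = 0xA196.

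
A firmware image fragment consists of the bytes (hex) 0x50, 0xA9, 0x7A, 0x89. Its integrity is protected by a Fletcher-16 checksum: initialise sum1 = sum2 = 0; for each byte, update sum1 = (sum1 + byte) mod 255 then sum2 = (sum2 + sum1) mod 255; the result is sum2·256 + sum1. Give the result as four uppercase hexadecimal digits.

Running sums (mod 255):
  after byte 0 (0x50): sum1=80, sum2=80
  after byte 1 (0xA9): sum1=249, sum2=74
  after byte 2 (0x7A): sum1=116, sum2=190
  after byte 3 (0x89): sum1=253, sum2=188
Checksum = sum2·256 + sum1 = 188·256 + 253 = 48381 = 0xBCFD.

BCFD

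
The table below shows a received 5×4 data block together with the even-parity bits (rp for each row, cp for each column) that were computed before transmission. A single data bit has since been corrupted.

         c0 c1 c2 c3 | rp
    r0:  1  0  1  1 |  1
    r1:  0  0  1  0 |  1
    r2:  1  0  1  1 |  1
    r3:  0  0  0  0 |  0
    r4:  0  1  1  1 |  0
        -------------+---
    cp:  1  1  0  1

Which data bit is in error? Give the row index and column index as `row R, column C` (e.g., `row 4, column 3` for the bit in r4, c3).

Recompute each row's even parity and compare to rp:
  r0: data parity 1, sent rp 1 → ok
  r1: data parity 1, sent rp 1 → ok
  r2: data parity 1, sent rp 1 → ok
  r3: data parity 0, sent rp 0 → ok
  r4: data parity 1, sent rp 0 → mismatch
Recompute each column's even parity and compare to cp:
  c0: data parity 0, sent cp 1 → mismatch
  c1: data parity 1, sent cp 1 → ok
  c2: data parity 0, sent cp 0 → ok
  c3: data parity 1, sent cp 1 → ok
Exactly one row (r4) and one column (c0) fail → the flipped bit is at their intersection.

row 4, column 0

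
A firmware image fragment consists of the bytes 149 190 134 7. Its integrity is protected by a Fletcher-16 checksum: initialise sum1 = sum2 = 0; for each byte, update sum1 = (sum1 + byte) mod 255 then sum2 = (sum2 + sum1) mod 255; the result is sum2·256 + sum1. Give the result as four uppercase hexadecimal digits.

A6E1

Running sums (mod 255):
  after byte 0 (149): sum1=149, sum2=149
  after byte 1 (190): sum1=84, sum2=233
  after byte 2 (134): sum1=218, sum2=196
  after byte 3 (7): sum1=225, sum2=166
Checksum = sum2·256 + sum1 = 166·256 + 225 = 42721 = 0xA6E1.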